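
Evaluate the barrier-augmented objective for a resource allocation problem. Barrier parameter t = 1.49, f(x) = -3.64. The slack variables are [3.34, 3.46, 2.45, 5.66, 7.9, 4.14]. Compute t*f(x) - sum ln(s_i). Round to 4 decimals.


Step 1: Compute log-barrier.
ln values: [1.206, 1.2413, 0.8961, 1.7334, 2.0669, 1.4207]
phi = -(1.206 + 1.2413 + 0.8961 + 1.7334 + 2.0669 + 1.4207) = -8.5643
Step 2: Compute augmented objective.
t*f(x) = 1.49*-3.64 = -5.4236
Total = -5.4236 - 8.5643 = -13.9879


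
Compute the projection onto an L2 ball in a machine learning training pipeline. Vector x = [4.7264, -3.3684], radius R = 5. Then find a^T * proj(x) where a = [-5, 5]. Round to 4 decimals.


Step 1: Compute ||x|| (intermediates to 6 decimals).
||x|| = sqrt(4.7264^2 + (-3.3684)^2) = 5.803876
Step 2: Project.
Since ||x|| > R, scale = R/||x|| = 5/5.803876 = 0.861493, proj(x) = scale * x
proj(x) = [4.071761, -2.901853]
Step 3: Dot product.
a^T * proj(x) = -5*4.071761 + 5*(-2.901853) = -34.8681


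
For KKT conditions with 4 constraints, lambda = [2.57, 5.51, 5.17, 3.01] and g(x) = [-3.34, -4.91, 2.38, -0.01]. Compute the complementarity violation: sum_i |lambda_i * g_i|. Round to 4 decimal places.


KKT complementary slackness check:
lambda_1 * g_1 = 2.57 * -3.34 = -8.5838
lambda_2 * g_2 = 5.51 * -4.91 = -27.0541
lambda_3 * g_3 = 5.17 * 2.38 = 12.3046
lambda_4 * g_4 = 3.01 * -0.01 = -0.0301
Total violation = 8.5838 + 27.0541 + 12.3046 + 0.0301 = 47.9726


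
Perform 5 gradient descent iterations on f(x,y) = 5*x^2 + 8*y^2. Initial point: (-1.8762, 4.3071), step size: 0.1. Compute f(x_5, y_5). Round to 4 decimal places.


Gradient descent on f(x,y) = 5*x^2 + 8*y^2.
Starting point: (-1.8762, 4.3071), alpha = 0.1
Step 1: grad_x = 2*5*-1.8762 = -18.762, grad_y = 2*8*4.3071 = 68.9136
  x_1 = -1.8762 - 0.1*-18.762 = 0.0
  y_1 = 4.3071 - 0.1*68.9136 = -2.5843
Step 2: grad_x = 2*5*0.0 = 0.0, grad_y = 2*8*-2.5843 = -41.3482
  x_2 = 0.0 - 0.1*0.0 = 0.0
  y_2 = -2.5843 - 0.1*-41.3482 = 1.5506
Step 3: grad_x = 2*5*0.0 = 0.0, grad_y = 2*8*1.5506 = 24.8089
  x_3 = 0.0 - 0.1*0.0 = 0.0
  y_3 = 1.5506 - 0.1*24.8089 = -0.9303
Step 4: grad_x = 2*5*0.0 = 0.0, grad_y = 2*8*-0.9303 = -14.8853
  x_4 = 0.0 - 0.1*0.0 = 0.0
  y_4 = -0.9303 - 0.1*-14.8853 = 0.5582
Step 5: grad_x = 2*5*0.0 = 0.0, grad_y = 2*8*0.5582 = 8.9312
  x_5 = 0.0 - 0.1*0.0 = 0.0
  y_5 = 0.5582 - 0.1*8.9312 = -0.3349
f(0.0, -0.3349) = 5*0.0^2 + 8*(-0.3349)^2 = 0.8974


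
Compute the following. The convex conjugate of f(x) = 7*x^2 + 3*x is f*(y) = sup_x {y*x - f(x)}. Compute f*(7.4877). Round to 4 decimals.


f*(y) = sup_x {y*x - a*x^2 - b*x} = sup_x {(y-b)*x - a*x^2}
FOC: (y - b) - 2a*x = 0 => x* = (y - b)/(2a)
x* = (7.4877 - 3)/(2*7) = 0.3206
f*(7.4877) = (y-b)^2/(4a) = (7.4877 - 3)^2/(4*7)
= 20.1395/28 = 0.7193


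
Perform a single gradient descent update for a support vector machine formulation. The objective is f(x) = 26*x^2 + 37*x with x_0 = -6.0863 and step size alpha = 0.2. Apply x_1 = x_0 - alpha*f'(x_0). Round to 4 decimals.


We compute the gradient at x_0 and apply the update.
f'(x) = 52*x + 37
f'(-6.0863) = 52*-6.0863 + 37 = -279.4876
x_1 = -6.0863 - 0.2*-279.4876 = 49.8112


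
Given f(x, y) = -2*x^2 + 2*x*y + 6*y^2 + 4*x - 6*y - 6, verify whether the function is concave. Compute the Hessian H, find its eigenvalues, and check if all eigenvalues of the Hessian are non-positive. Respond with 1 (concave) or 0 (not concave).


The Hessian of f(x,y) = -2*x^2 + 2*x*y + 6*y^2 + 4*x - 6*y - 6 is:
H = [[-4, 2], [2, 12]]
Trace = -4 + 12 = 8
Determinant = -4*12 - (2)^2 = -52
Discriminant = (8)^2 - 4*-52 = 272.0
Eigenvalues: lambda_1 = -4.2462, lambda_2 = 12.2462
The function is not concave.

0


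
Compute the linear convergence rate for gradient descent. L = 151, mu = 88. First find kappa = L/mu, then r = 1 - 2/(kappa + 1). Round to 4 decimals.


Step 1: Compute the condition number.
kappa = L/mu = 151/88 = 1.7159
Step 2: Compute the convergence rate.
r = 1 - 2/(kappa + 1) = 1 - 2*mu/(L + mu) = (L - mu)/(L + mu) = 63/239 = 0.2636


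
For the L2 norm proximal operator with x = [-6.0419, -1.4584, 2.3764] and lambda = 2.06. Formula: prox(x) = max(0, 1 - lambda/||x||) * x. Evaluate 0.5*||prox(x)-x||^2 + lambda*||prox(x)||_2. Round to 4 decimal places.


Step 1: Compute ||x||.
||x|| = 6.6542
Step 2: Compute scaling factor.
scale = max(0, 1 - 2.06/6.6542) = 0.6904
Step 3: prox(x) = [-4.1715, -1.0069, 1.6407]
||prox(x)|| = 4.5942
Step 4: Proximal objective.
0.5*||prox-x||^2 = 2.1218
lambda*||prox|| = 9.4641
Total = 11.5859


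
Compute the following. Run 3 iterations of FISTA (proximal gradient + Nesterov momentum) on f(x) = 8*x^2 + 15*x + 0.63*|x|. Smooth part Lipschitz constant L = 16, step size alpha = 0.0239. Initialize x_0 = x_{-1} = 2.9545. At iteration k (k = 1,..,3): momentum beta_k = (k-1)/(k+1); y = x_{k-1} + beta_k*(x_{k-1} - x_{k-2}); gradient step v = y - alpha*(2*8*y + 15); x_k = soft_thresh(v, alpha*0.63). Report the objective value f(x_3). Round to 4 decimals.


FISTA on f(x) = 8*x^2 + 15*x + 0.63*|x|
L = 16, alpha = 0.0239
Iteration 1: beta = 0.0, y = 2.9545 + 0.0*(2.9545 - 2.9545) = 2.9545
  grad(y) = 62.272, v = y - alpha*grad = 1.4662
  prox(v) = soft_thresh(1.4662, 0.0151) = 1.4511
Iteration 2: beta = 0.3333, y = 1.4511 + 0.3333*(1.4511 - 2.9545) = 0.95
  grad(y) = 30.2004, v = y - alpha*grad = 0.2282
  prox(v) = soft_thresh(0.2282, 0.0151) = 0.2132
Iteration 3: beta = 0.5, y = 0.2132 + 0.5*(0.2132 - 1.4511) = -0.4058
  grad(y) = 8.5071, v = y - alpha*grad = -0.6091
  prox(v) = soft_thresh(-0.6091, 0.0151) = -0.5941
f(x_3) = 8*(-0.5941)^2 + 15*(-0.5941) + 0.63*|-0.5941| = -5.7134


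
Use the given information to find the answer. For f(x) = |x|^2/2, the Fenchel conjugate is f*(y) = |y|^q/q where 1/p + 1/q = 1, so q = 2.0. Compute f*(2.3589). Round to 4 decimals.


The conjugate exponent q satisfies 1/p + 1/q = 1.
p = 2, so q = 2/(2 - 1) = 2.0
|y|^q = 2.3589^2.0 = 5.5644
f*(2.3589) = 5.5644 / 2.0 = 2.7822


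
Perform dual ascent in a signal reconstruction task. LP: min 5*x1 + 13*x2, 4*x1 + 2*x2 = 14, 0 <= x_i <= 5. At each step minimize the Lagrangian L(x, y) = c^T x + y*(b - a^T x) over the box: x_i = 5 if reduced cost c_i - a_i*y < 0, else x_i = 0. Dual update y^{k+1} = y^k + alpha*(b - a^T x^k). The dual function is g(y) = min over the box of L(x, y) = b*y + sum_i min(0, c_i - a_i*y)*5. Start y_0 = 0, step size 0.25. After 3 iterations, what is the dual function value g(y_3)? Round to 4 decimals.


Dual ascent for LP: min 5*x1 + 13*x2, 4*x1 + 2*x2 = 14, 0 <= x_i <= 5
Step 1: y^k = 0.0, reduced costs: (5.0, 13.0)
  x^k = (0.0, 0.0), subgradient = b - a^T x = 14.0
  y^{k+1} = 0.0 + 0.25*14.0 = 3.5
Step 2: y^k = 3.5, reduced costs: (-9.0, 6.0)
  x^k = (5.0, 0.0), subgradient = b - a^T x = -6.0
  y^{k+1} = 3.5 + 0.25*-6.0 = 2.0
Step 3: y^k = 2.0, reduced costs: (-3.0, 9.0)
  x^k = (5.0, 0.0), subgradient = b - a^T x = -6.0
  y^{k+1} = 2.0 + 0.25*-6.0 = 0.5
Dual objective at y_3 = 0.5: reduced costs (3.0, 12.0), box minimizer x = (0.0, 0.0)
g(y_3) = b*y + (c1 - a1*y)*x1 + (c2 - a2*y)*x2 = 14*0.5 + 3.0*0.0 + 12.0*0.0 = 7.0 + 0.0 + 0.0 = 7.0


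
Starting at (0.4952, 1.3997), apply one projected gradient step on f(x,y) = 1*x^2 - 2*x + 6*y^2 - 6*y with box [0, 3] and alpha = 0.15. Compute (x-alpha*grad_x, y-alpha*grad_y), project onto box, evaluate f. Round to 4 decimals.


Step 1: Compute gradient at (0.4952, 1.3997).
grad_x = 2*1*0.4952 - 2 = -1.0096
grad_y = 2*6*1.3997 - 6 = 10.7964
Step 2: Gradient step.
x_raw = 0.4952 - 0.15*-1.0096 = 0.6466
y_raw = 1.3997 - 0.15*10.7964 = -0.2198
Step 3: Project onto [0, 3].
x_proj = clip(0.6466) = 0.6466
y_proj = clip(-0.2198) = 0.0
Step 4: Evaluate f.
f(0.6466, 0.0) = -0.8751


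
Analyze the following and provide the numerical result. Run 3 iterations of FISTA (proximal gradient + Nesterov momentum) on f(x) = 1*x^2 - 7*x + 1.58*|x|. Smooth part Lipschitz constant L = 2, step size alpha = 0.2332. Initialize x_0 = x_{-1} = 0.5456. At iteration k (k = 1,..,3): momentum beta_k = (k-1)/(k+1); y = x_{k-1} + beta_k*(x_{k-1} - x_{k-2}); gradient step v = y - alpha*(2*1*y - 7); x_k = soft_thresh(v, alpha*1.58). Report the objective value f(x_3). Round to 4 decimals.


FISTA on f(x) = 1*x^2 - 7*x + 1.58*|x|
L = 2, alpha = 0.2332
Iteration 1: beta = 0.0, y = 0.5456 + 0.0*(0.5456 - 0.5456) = 0.5456
  grad(y) = -5.9088, v = y - alpha*grad = 1.9235
  prox(v) = soft_thresh(1.9235, 0.3685) = 1.5551
Iteration 2: beta = 0.3333, y = 1.5551 + 0.3333*(1.5551 - 0.5456) = 1.8916
  grad(y) = -3.2169, v = y - alpha*grad = 2.6417
  prox(v) = soft_thresh(2.6417, 0.3685) = 2.2733
Iteration 3: beta = 0.5, y = 2.2733 + 0.5*(2.2733 - 1.5551) = 2.6324
  grad(y) = -1.7352, v = y - alpha*grad = 3.037
  prox(v) = soft_thresh(3.037, 0.3685) = 2.6686
f(x_3) = 1*2.6686^2 - 7*2.6686 + 1.58*|2.6686| = -7.3424


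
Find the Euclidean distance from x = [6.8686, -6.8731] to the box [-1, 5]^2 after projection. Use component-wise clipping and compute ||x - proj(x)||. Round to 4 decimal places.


Project each component onto [-1, 5].
clip(6.8686) = 5.0, clip(-6.8731) = -1.0
Projection = [5.0, -1.0]
Squared diffs: [3.4917, 34.4933]
Distance = sqrt(37.985) = 6.1632


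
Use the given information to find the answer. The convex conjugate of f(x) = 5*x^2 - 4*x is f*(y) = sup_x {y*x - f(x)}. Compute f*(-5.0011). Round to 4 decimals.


f*(y) = sup_x {y*x - a*x^2 - b*x} = sup_x {(y-b)*x - a*x^2}
FOC: (y - b) - 2a*x = 0 => x* = (y - b)/(2a)
x* = (-5.0011 + 4)/(2*5) = -0.1001
f*(-5.0011) = (y-b)^2/(4a) = (-5.0011 + 4)^2/(4*5)
= 1.0022/20 = 0.0501


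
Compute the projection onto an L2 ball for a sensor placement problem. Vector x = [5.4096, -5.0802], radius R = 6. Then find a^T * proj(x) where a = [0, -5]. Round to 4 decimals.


Step 1: Compute ||x|| (intermediates to 6 decimals).
||x|| = sqrt(5.4096^2 + (-5.0802)^2) = 7.421065
Step 2: Project.
Since ||x|| > R, scale = R/||x|| = 6/7.421065 = 0.808509, proj(x) = scale * x
proj(x) = [4.37371, -4.107387]
Step 3: Dot product.
a^T * proj(x) = 0*4.37371 - 5*(-4.107387) = 20.5369


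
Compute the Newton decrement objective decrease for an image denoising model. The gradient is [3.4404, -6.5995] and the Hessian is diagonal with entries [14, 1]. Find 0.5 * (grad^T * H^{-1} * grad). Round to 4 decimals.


Step 1: H is diagonal, so H^(-1) * g = [0.2457, -6.5995].
Step 2: g^T H^(-1) g = sum_i g_i^2 / H_ii
  = (3.4404)^2/14 + (-6.5995)^2/1
  = 0.8455 + 43.5534 = 44.3989
Step 3: Objective decrease = 0.5 * g^T H^(-1) g = 22.1994


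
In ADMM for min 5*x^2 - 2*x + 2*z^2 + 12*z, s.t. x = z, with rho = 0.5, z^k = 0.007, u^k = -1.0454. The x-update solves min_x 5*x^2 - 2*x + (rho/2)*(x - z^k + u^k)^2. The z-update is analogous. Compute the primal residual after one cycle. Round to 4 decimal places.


ADMM iteration with rho = 0.5, z^k = 0.007, u^k = -1.0454
Step 1: x-update.
Minimize 5*x^2 - 2*x + (0.5/2)*(x - 0.007 - 1.0454)^2
FOC: (2*5 + 0.5)*x = 2 + 0.5*(0.007 + 1.0454)
x^{k+1} = 0.2406
Step 2: z-update.
Minimize 2*z^2 + 12*z + (0.5/2)*(0.2406 - z - 1.0454)^2
FOC: (2*2 + 0.5)*z = -12 + 0.5*(0.2406 - 1.0454)
z^{k+1} = -2.7561
Step 3: u-update.
u^{k+1} = -1.0454 + 0.2406 + 2.7561 = 1.9513
Step 4: Primal residual = |0.2406 + 2.7561| = 2.9967


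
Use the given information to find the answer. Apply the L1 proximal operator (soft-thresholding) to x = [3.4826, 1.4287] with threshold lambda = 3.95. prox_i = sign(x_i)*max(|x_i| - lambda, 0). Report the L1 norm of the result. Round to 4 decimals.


Soft-thresholding with lambda = 3.95:
prox(3.4826) = sign(3.4826)*max(|3.4826| - 3.95, 0) = 0.0
prox(1.4287) = sign(1.4287)*max(|1.4287| - 3.95, 0) = 0.0
prox(x) = [0.0, 0.0]
||prox(x)||_1 = 0.0 + 0.0 = 0.0


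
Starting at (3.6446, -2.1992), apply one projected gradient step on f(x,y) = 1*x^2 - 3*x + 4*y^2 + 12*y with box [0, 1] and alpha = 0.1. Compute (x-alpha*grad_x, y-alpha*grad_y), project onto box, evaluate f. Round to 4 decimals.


Step 1: Compute gradient at (3.6446, -2.1992).
grad_x = 2*1*3.6446 - 3 = 4.2892
grad_y = 2*4*-2.1992 + 12 = -5.5936
Step 2: Gradient step.
x_raw = 3.6446 - 0.1*4.2892 = 3.2157
y_raw = -2.1992 - 0.1*-5.5936 = -1.6398
Step 3: Project onto [0, 1].
x_proj = clip(3.2157) = 1.0
y_proj = clip(-1.6398) = 0.0
Step 4: Evaluate f.
f(1.0, 0.0) = -2.0


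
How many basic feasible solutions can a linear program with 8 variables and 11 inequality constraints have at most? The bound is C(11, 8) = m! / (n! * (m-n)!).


Each vertex corresponds to some choice of n active constraints out of m, so the number of vertices is at most C(m, n) = m! / (n!(m-n)!).
m = 11, n = 8
Numerator: 11 * 10 * 9 * 8 * 7 * 6 * 5 * 4
Denominator: 8! = 40320
C(11, 8) = 165


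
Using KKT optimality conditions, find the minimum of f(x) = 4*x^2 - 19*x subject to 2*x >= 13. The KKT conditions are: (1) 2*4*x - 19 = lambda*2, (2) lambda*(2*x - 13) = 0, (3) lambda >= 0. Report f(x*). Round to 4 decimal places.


Step 1: Try lambda = 0 (constraint inactive).
x_unc = 19/(2*4) = 2.375
Check: 2*2.375 = 4.75 < 13 -- violated!
Step 2: Constraint must be active: 2*x = 13
x* = 13/2 = 6.5
lambda = (2*4*6.5 - 19)/2 = 16.5
Step 3: Compute optimal value.
f(x*) = 4*6.5^2 - 19*6.5 = 45.5


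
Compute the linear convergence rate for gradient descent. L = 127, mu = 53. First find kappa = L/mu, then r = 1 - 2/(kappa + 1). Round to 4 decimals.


Step 1: Compute the condition number.
kappa = L/mu = 127/53 = 2.3962
Step 2: Compute the convergence rate.
r = 1 - 2/(kappa + 1) = 1 - 2*mu/(L + mu) = (L - mu)/(L + mu) = 74/180 = 0.4111


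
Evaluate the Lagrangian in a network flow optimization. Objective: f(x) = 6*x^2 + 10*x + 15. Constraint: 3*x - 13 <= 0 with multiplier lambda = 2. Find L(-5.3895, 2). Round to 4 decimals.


Step 1: Evaluate f(x).
f(-5.3895) = 6*(-5.3895)^2 + 10*(-5.3895) + 15 = 135.3853
Step 2: Evaluate g(x).
g(-5.3895) = 3*-5.3895 - 13 = -29.1685
Step 3: Compute Lagrangian.
L = 135.3853 + 2*-29.1685 = 77.0483


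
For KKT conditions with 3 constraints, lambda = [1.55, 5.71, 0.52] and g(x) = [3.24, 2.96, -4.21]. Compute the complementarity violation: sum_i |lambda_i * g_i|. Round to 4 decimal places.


KKT complementary slackness check:
lambda_1 * g_1 = 1.55 * 3.24 = 5.022
lambda_2 * g_2 = 5.71 * 2.96 = 16.9016
lambda_3 * g_3 = 0.52 * -4.21 = -2.1892
Total violation = 5.022 + 16.9016 + 2.1892 = 24.1128


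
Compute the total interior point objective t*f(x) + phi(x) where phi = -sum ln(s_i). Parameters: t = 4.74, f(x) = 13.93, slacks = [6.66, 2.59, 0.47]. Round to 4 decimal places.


Step 1: Compute log-barrier.
ln values: [1.8961, 0.9517, -0.755]
phi = -(1.8961 + 0.9517 - 0.755) = -2.0928
Step 2: Compute augmented objective.
t*f(x) = 4.74*13.93 = 66.0282
Total = 66.0282 - 2.0928 = 63.9354


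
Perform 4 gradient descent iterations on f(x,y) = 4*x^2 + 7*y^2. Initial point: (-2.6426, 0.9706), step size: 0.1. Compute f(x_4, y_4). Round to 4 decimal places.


Gradient descent on f(x,y) = 4*x^2 + 7*y^2.
Starting point: (-2.6426, 0.9706), alpha = 0.1
Step 1: grad_x = 2*4*-2.6426 = -21.1408, grad_y = 2*7*0.9706 = 13.5884
  x_1 = -2.6426 - 0.1*-21.1408 = -0.5285
  y_1 = 0.9706 - 0.1*13.5884 = -0.3882
Step 2: grad_x = 2*4*-0.5285 = -4.2282, grad_y = 2*7*-0.3882 = -5.4354
  x_2 = -0.5285 - 0.1*-4.2282 = -0.1057
  y_2 = -0.3882 - 0.1*-5.4354 = 0.1553
Step 3: grad_x = 2*4*-0.1057 = -0.8456, grad_y = 2*7*0.1553 = 2.1741
  x_3 = -0.1057 - 0.1*-0.8456 = -0.0211
  y_3 = 0.1553 - 0.1*2.1741 = -0.0621
Step 4: grad_x = 2*4*-0.0211 = -0.1691, grad_y = 2*7*-0.0621 = -0.8697
  x_4 = -0.0211 - 0.1*-0.1691 = -0.0042
  y_4 = -0.0621 - 0.1*-0.8697 = 0.0248
f(-0.0042, 0.0248) = 4*(-0.0042)^2 + 7*0.0248^2 = 0.0044


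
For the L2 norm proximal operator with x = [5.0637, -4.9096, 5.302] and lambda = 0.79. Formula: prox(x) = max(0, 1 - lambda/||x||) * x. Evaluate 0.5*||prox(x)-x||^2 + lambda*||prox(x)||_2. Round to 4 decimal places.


Step 1: Compute ||x||.
||x|| = 8.8236
Step 2: Compute scaling factor.
scale = max(0, 1 - 0.79/8.8236) = 0.9105
Step 3: prox(x) = [4.6103, -4.47, 4.8273]
||prox(x)|| = 8.0336
Step 4: Proximal objective.
0.5*||prox-x||^2 = 0.3121
lambda*||prox|| = 6.3465
Total = 6.6586


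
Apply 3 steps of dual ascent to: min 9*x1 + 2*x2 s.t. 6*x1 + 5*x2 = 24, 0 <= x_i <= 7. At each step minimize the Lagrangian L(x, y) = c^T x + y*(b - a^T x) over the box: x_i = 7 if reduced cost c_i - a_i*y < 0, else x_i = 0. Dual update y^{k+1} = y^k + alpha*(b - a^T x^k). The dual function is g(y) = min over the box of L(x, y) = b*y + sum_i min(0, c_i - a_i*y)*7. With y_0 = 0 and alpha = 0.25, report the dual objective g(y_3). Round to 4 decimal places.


Dual ascent for LP: min 9*x1 + 2*x2, 6*x1 + 5*x2 = 24, 0 <= x_i <= 7
Step 1: y^k = 0.0, reduced costs: (9.0, 2.0)
  x^k = (0.0, 0.0), subgradient = b - a^T x = 24.0
  y^{k+1} = 0.0 + 0.25*24.0 = 6.0
Step 2: y^k = 6.0, reduced costs: (-27.0, -28.0)
  x^k = (7.0, 7.0), subgradient = b - a^T x = -53.0
  y^{k+1} = 6.0 + 0.25*-53.0 = -7.25
Step 3: y^k = -7.25, reduced costs: (52.5, 38.25)
  x^k = (0.0, 0.0), subgradient = b - a^T x = 24.0
  y^{k+1} = -7.25 + 0.25*24.0 = -1.25
Dual objective at y_3 = -1.25: reduced costs (16.5, 8.25), box minimizer x = (0.0, 0.0)
g(y_3) = b*y + (c1 - a1*y)*x1 + (c2 - a2*y)*x2 = 24*(-1.25) + 16.5*0.0 + 8.25*0.0 = -30.0 + 0.0 + 0.0 = -30.0


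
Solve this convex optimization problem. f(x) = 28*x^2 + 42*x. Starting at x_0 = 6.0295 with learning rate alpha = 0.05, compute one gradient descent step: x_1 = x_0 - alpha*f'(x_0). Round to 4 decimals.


We compute the gradient at x_0 and apply the update.
f'(x) = 56*x + 42
f'(6.0295) = 56*6.0295 + 42 = 379.652
x_1 = 6.0295 - 0.05*379.652 = -12.9531


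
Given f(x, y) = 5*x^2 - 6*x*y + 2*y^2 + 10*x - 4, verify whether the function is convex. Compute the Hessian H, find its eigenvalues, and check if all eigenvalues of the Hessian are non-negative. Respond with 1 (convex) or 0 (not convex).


The Hessian of f(x,y) = 5*x^2 - 6*x*y + 2*y^2 + 10*x - 4 is:
H = [[10, -6], [-6, 4]]
Trace = 10 + 4 = 14
Determinant = 10*4 - (-6)^2 = 4
Discriminant = (14)^2 - 4*4 = 180.0
Eigenvalues: lambda_1 = 0.2918, lambda_2 = 13.7082
The function is convex.

1


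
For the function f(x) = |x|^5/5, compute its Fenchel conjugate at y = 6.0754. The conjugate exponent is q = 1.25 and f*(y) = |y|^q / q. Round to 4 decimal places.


The conjugate exponent q satisfies 1/p + 1/q = 1.
p = 5, so q = 5/(5 - 1) = 1.25
|y|^q = 6.0754^1.25 = 9.5382
f*(6.0754) = 9.5382 / 1.25 = 7.6306


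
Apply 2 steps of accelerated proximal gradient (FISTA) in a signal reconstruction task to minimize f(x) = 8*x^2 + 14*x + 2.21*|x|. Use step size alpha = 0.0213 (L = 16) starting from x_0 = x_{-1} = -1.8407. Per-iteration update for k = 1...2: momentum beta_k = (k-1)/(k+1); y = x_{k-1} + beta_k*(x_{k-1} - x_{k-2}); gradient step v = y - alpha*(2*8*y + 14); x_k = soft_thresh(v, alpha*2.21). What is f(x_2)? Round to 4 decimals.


FISTA on f(x) = 8*x^2 + 14*x + 2.21*|x|
L = 16, alpha = 0.0213
Iteration 1: beta = 0.0, y = -1.8407 + 0.0*(-1.8407 + 1.8407) = -1.8407
  grad(y) = -15.4512, v = y - alpha*grad = -1.5116
  prox(v) = soft_thresh(-1.5116, 0.0471) = -1.4645
Iteration 2: beta = 0.3333, y = -1.4645 + 0.3333*(-1.4645 + 1.8407) = -1.3391
  grad(y) = -7.426, v = y - alpha*grad = -1.1809
  prox(v) = soft_thresh(-1.1809, 0.0471) = -1.1339
f(x_2) = 8*(-1.1339)^2 + 14*(-1.1339) + 2.21*|-1.1339| = -3.083


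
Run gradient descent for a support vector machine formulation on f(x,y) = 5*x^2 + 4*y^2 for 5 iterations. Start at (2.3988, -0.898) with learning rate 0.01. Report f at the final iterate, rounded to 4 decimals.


Gradient descent on f(x,y) = 5*x^2 + 4*y^2.
Starting point: (2.3988, -0.898), alpha = 0.01
Step 1: grad_x = 2*5*2.3988 = 23.988, grad_y = 2*4*-0.898 = -7.184
  x_1 = 2.3988 - 0.01*23.988 = 2.1589
  y_1 = -0.898 - 0.01*-7.184 = -0.8262
Step 2: grad_x = 2*5*2.1589 = 21.5892, grad_y = 2*4*-0.8262 = -6.6093
  x_2 = 2.1589 - 0.01*21.5892 = 1.943
  y_2 = -0.8262 - 0.01*-6.6093 = -0.7601
Step 3: grad_x = 2*5*1.943 = 19.4303, grad_y = 2*4*-0.7601 = -6.0805
  x_3 = 1.943 - 0.01*19.4303 = 1.7487
  y_3 = -0.7601 - 0.01*-6.0805 = -0.6993
Step 4: grad_x = 2*5*1.7487 = 17.4873, grad_y = 2*4*-0.6993 = -5.5941
  x_4 = 1.7487 - 0.01*17.4873 = 1.5739
  y_4 = -0.6993 - 0.01*-5.5941 = -0.6433
Step 5: grad_x = 2*5*1.5739 = 15.7385, grad_y = 2*4*-0.6433 = -5.1466
  x_5 = 1.5739 - 0.01*15.7385 = 1.4165
  y_5 = -0.6433 - 0.01*-5.1466 = -0.5919
f(1.4165, -0.5919) = 5*1.4165^2 + 4*(-0.5919)^2 = 11.4331


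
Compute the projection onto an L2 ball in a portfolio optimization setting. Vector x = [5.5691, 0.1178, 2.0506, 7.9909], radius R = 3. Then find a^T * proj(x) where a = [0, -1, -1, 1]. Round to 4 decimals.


Step 1: Compute ||x|| (intermediates to 6 decimals).
||x|| = sqrt(5.5691^2 + 0.1178^2 + 2.0506^2 + 7.9909^2) = 9.954305
Step 2: Project.
Since ||x|| > R, scale = R/||x|| = 3/9.954305 = 0.301377, proj(x) = scale * x
proj(x) = [1.678399, 0.035502, 0.618004, 2.408273]
Step 3: Dot product.
a^T * proj(x) = 0*1.678399 - 1*0.035502 - 1*0.618004 + 1*2.408273 = 1.7548


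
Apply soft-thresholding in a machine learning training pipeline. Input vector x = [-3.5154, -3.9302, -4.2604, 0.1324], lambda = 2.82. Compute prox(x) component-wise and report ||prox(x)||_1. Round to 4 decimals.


Soft-thresholding with lambda = 2.82:
prox(-3.5154) = sign(-3.5154)*max(|-3.5154| - 2.82, 0) = -0.6954
prox(-3.9302) = sign(-3.9302)*max(|-3.9302| - 2.82, 0) = -1.1102
prox(-4.2604) = sign(-4.2604)*max(|-4.2604| - 2.82, 0) = -1.4404
prox(0.1324) = sign(0.1324)*max(|0.1324| - 2.82, 0) = 0.0
prox(x) = [-0.6954, -1.1102, -1.4404, 0.0]
||prox(x)||_1 = 0.6954 + 1.1102 + 1.4404 + 0.0 = 3.246


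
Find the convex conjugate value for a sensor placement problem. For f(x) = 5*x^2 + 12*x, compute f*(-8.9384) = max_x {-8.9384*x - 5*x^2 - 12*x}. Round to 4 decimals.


f*(y) = sup_x {y*x - a*x^2 - b*x} = sup_x {(y-b)*x - a*x^2}
FOC: (y - b) - 2a*x = 0 => x* = (y - b)/(2a)
x* = (-8.9384 - 12)/(2*5) = -2.0938
f*(-8.9384) = (y-b)^2/(4a) = (-8.9384 - 12)^2/(4*5)
= 438.4166/20 = 21.9208


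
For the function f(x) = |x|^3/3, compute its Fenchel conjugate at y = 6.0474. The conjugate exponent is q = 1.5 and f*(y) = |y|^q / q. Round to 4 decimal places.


The conjugate exponent q satisfies 1/p + 1/q = 1.
p = 3, so q = 3/(3 - 1) = 1.5
|y|^q = 6.0474^1.5 = 14.8714
f*(6.0474) = 14.8714 / 1.5 = 9.9143


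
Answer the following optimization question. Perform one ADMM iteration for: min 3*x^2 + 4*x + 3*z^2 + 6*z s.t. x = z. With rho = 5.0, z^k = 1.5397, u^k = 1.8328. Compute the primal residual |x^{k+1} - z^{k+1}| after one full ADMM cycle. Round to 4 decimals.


ADMM iteration with rho = 5.0, z^k = 1.5397, u^k = 1.8328
Step 1: x-update.
Minimize 3*x^2 + 4*x + (5.0/2)*(x - 1.5397 + 1.8328)^2
FOC: (2*3 + 5.0)*x = -4 + 5.0*(1.5397 - 1.8328)
x^{k+1} = -0.4969
Step 2: z-update.
Minimize 3*z^2 + 6*z + (5.0/2)*(-0.4969 - z + 1.8328)^2
FOC: (2*3 + 5.0)*z = -6 + 5.0*(-0.4969 + 1.8328)
z^{k+1} = 0.0618
Step 3: u-update.
u^{k+1} = 1.8328 - 0.4969 - 0.0618 = 1.2741
Step 4: Primal residual = |-0.4969 - 0.0618| = 0.5587


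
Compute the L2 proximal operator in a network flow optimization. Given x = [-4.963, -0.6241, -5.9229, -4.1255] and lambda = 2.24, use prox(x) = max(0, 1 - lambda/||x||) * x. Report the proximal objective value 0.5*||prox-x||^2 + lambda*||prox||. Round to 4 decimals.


Step 1: Compute ||x||.
||x|| = 8.7819
Step 2: Compute scaling factor.
scale = max(0, 1 - 2.24/8.7819) = 0.7449
Step 3: prox(x) = [-3.6971, -0.4649, -4.4121, -3.0732]
||prox(x)|| = 6.5419
Step 4: Proximal objective.
0.5*||prox-x||^2 = 2.5088
lambda*||prox|| = 14.6539
Total = 17.1626


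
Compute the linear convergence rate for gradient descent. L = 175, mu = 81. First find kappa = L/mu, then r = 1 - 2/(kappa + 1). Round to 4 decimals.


Step 1: Compute the condition number.
kappa = L/mu = 175/81 = 2.1605
Step 2: Compute the convergence rate.
r = 1 - 2/(kappa + 1) = 1 - 2*mu/(L + mu) = (L - mu)/(L + mu) = 94/256 = 0.3672


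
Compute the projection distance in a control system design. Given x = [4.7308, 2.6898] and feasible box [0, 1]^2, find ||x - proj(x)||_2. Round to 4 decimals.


Project each component onto [0, 1].
clip(4.7308) = 1.0, clip(2.6898) = 1.0
Projection = [1.0, 1.0]
Squared diffs: [13.9189, 2.8554]
Distance = sqrt(16.7743) = 4.0956


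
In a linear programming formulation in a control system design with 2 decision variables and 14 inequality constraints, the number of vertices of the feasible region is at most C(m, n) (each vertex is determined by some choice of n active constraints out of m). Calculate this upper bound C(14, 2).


Each vertex corresponds to some choice of n active constraints out of m, so the number of vertices is at most C(m, n) = m! / (n!(m-n)!).
m = 14, n = 2
Numerator: 14 * 13
Denominator: 2! = 2
C(14, 2) = 91


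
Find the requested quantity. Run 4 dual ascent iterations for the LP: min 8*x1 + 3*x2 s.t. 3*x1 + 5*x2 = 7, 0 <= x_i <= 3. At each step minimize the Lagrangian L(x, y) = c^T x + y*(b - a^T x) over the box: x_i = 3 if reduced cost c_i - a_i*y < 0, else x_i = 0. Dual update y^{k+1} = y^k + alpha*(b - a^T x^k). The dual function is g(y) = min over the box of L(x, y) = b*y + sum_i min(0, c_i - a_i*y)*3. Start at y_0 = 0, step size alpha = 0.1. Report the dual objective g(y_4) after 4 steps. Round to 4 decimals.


Dual ascent for LP: min 8*x1 + 3*x2, 3*x1 + 5*x2 = 7, 0 <= x_i <= 3
Step 1: y^k = 0.0, reduced costs: (8.0, 3.0)
  x^k = (0.0, 0.0), subgradient = b - a^T x = 7.0
  y^{k+1} = 0.0 + 0.1*7.0 = 0.7
Step 2: y^k = 0.7, reduced costs: (5.9, -0.5)
  x^k = (0.0, 3.0), subgradient = b - a^T x = -8.0
  y^{k+1} = 0.7 + 0.1*-8.0 = -0.1
Step 3: y^k = -0.1, reduced costs: (8.3, 3.5)
  x^k = (0.0, 0.0), subgradient = b - a^T x = 7.0
  y^{k+1} = -0.1 + 0.1*7.0 = 0.6
Step 4: y^k = 0.6, reduced costs: (6.2, 0.0)
  x^k = (0.0, 0.0), subgradient = b - a^T x = 7.0
  y^{k+1} = 0.6 + 0.1*7.0 = 1.3
Dual objective at y_4 = 1.3: reduced costs (4.1, -3.5), box minimizer x = (0.0, 3.0)
g(y_4) = b*y + (c1 - a1*y)*x1 + (c2 - a2*y)*x2 = 7*1.3 + 4.1*0.0 + (-3.5)*3.0 = 9.1 + 0.0 - 10.5 = -1.4


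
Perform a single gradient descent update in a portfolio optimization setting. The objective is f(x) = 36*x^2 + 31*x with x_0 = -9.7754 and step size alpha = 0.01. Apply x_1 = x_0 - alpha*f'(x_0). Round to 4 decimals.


We compute the gradient at x_0 and apply the update.
f'(x) = 72*x + 31
f'(-9.7754) = 72*-9.7754 + 31 = -672.8288
x_1 = -9.7754 - 0.01*-672.8288 = -3.0471


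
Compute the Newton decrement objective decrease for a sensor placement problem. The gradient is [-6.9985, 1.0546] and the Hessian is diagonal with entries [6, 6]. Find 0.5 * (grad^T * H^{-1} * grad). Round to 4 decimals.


Step 1: H is diagonal, so H^(-1) * g = [-1.1664, 0.1758].
Step 2: g^T H^(-1) g = sum_i g_i^2 / H_ii
  = (-6.9985)^2/6 + (1.0546)^2/6
  = 8.1632 + 0.1854 = 8.3485
Step 3: Objective decrease = 0.5 * g^T H^(-1) g = 4.1743


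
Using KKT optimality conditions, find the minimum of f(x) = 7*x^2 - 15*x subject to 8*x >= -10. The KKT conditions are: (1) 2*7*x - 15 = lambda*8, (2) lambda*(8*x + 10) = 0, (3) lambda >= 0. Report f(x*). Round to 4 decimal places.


Step 1: Try lambda = 0 (constraint inactive).
Stationarity: 2*7*x - 15 = 0
x* = 15/(2*7) = 15/14 = 1.0714 (rounded; the exact value 15/14 is used below)
Check constraint: 8*1.0714 = 8.5712 >= -10 -- satisfied.
Step 2: Compute optimal value.
f(x*) = 7*(15/14)^2 - 15*(15/14) = -8.0357


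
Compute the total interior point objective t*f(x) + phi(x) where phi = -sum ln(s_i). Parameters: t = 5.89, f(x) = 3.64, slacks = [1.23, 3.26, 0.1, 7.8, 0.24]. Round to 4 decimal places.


Step 1: Compute log-barrier.
ln values: [0.207, 1.1817, -2.3026, 2.0541, -1.4271]
phi = -(0.207 + 1.1817 - 2.3026 + 2.0541 - 1.4271) = 0.2868
Step 2: Compute augmented objective.
t*f(x) = 5.89*3.64 = 21.4396
Total = 21.4396 + 0.2868 = 21.7264


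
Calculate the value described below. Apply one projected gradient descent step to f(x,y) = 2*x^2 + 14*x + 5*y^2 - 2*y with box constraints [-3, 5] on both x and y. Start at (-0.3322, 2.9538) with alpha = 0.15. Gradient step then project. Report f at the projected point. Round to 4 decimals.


Step 1: Compute gradient at (-0.3322, 2.9538).
grad_x = 2*2*-0.3322 + 14 = 12.6712
grad_y = 2*5*2.9538 - 2 = 27.538
Step 2: Gradient step.
x_raw = -0.3322 - 0.15*12.6712 = -2.2329
y_raw = 2.9538 - 0.15*27.538 = -1.1769
Step 3: Project onto [-3, 5].
x_proj = clip(-2.2329) = -2.2329
y_proj = clip(-1.1769) = -1.1769
Step 4: Evaluate f.
f(-2.2329, -1.1769) = -12.0095


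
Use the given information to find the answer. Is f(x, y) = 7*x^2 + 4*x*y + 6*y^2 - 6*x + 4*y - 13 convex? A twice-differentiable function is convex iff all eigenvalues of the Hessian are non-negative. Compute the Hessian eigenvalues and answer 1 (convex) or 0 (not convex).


The Hessian of f(x,y) = 7*x^2 + 4*x*y + 6*y^2 - 6*x + 4*y - 13 is:
H = [[14, 4], [4, 12]]
Trace = 14 + 12 = 26
Determinant = 14*12 - (4)^2 = 152
Discriminant = (26)^2 - 4*152 = 68.0
Eigenvalues: lambda_1 = 8.8769, lambda_2 = 17.1231
The function is convex.

1


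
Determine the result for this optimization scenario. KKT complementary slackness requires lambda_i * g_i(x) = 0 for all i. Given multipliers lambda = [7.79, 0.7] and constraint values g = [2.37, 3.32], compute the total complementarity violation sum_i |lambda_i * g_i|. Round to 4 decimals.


KKT complementary slackness check:
lambda_1 * g_1 = 7.79 * 2.37 = 18.4623
lambda_2 * g_2 = 0.7 * 3.32 = 2.324
Total violation = 18.4623 + 2.324 = 20.7863


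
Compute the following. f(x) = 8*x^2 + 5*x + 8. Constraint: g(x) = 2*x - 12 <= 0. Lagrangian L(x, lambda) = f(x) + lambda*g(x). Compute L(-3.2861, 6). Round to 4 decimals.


Step 1: Evaluate f(x).
f(-3.2861) = 8*(-3.2861)^2 + 5*(-3.2861) + 8 = 77.9571
Step 2: Evaluate g(x).
g(-3.2861) = 2*-3.2861 - 12 = -18.5722
Step 3: Compute Lagrangian.
L = 77.9571 + 6*-18.5722 = -33.4761


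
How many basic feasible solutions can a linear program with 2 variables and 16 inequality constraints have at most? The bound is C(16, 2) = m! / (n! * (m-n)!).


Each vertex corresponds to some choice of n active constraints out of m, so the number of vertices is at most C(m, n) = m! / (n!(m-n)!).
m = 16, n = 2
Numerator: 16 * 15
Denominator: 2! = 2
C(16, 2) = 120


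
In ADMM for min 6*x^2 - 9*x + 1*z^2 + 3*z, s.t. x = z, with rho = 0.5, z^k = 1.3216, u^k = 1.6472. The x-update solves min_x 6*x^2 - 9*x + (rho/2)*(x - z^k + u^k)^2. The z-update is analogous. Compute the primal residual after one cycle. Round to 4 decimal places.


ADMM iteration with rho = 0.5, z^k = 1.3216, u^k = 1.6472
Step 1: x-update.
Minimize 6*x^2 - 9*x + (0.5/2)*(x - 1.3216 + 1.6472)^2
FOC: (2*6 + 0.5)*x = 9 + 0.5*(1.3216 - 1.6472)
x^{k+1} = 0.707
Step 2: z-update.
Minimize 1*z^2 + 3*z + (0.5/2)*(0.707 - z + 1.6472)^2
FOC: (2*1 + 0.5)*z = -3 + 0.5*(0.707 + 1.6472)
z^{k+1} = -0.7292
Step 3: u-update.
u^{k+1} = 1.6472 + 0.707 + 0.7292 = 3.0833
Step 4: Primal residual = |0.707 + 0.7292| = 1.4361


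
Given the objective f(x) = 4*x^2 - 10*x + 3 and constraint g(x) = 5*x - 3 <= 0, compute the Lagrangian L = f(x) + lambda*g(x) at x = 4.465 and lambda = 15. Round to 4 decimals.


Step 1: Evaluate f(x).
f(4.465) = 4*4.465^2 - 10*4.465 + 3 = 38.0949
Step 2: Evaluate g(x).
g(4.465) = 5*4.465 - 3 = 19.325
Step 3: Compute Lagrangian.
L = 38.0949 + 15*19.325 = 327.9699


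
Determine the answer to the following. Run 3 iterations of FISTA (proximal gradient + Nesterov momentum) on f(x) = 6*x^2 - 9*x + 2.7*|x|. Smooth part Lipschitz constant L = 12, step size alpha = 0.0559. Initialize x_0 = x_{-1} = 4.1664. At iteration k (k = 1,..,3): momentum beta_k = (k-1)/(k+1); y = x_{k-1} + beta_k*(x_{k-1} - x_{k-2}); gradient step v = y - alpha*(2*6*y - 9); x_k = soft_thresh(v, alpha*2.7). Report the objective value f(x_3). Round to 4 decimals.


FISTA on f(x) = 6*x^2 - 9*x + 2.7*|x|
L = 12, alpha = 0.0559
Iteration 1: beta = 0.0, y = 4.1664 + 0.0*(4.1664 - 4.1664) = 4.1664
  grad(y) = 40.9968, v = y - alpha*grad = 1.8747
  prox(v) = soft_thresh(1.8747, 0.1509) = 1.7237
Iteration 2: beta = 0.3333, y = 1.7237 + 0.3333*(1.7237 - 4.1664) = 0.9095
  grad(y) = 1.9144, v = y - alpha*grad = 0.8025
  prox(v) = soft_thresh(0.8025, 0.1509) = 0.6516
Iteration 3: beta = 0.5, y = 0.6516 + 0.5*(0.6516 - 1.7237) = 0.1155
  grad(y) = -7.6139, v = y - alpha*grad = 0.5411
  prox(v) = soft_thresh(0.5411, 0.1509) = 0.3902
f(x_3) = 6*0.3902^2 - 9*0.3902 + 2.7*|0.3902| = -1.5447


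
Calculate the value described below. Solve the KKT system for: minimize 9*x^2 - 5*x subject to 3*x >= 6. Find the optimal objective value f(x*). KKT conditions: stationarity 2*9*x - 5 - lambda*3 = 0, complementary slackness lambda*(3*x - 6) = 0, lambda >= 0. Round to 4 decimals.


Step 1: Try lambda = 0 (constraint inactive).
x_unc = 5/(2*9) = 0.2778
Check: 3*0.2778 = 0.8334 < 6 -- violated!
Step 2: Constraint must be active: 3*x = 6
x* = 6/3 = 2.0
lambda = (2*9*2.0 - 5)/3 = 10.3333
Step 3: Compute optimal value.
f(x*) = 9*2.0^2 - 5*2.0 = 26.0


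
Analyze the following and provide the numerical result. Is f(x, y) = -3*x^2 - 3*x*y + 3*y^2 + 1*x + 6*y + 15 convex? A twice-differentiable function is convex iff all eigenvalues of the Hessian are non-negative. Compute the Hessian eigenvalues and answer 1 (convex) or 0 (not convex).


The Hessian of f(x,y) = -3*x^2 - 3*x*y + 3*y^2 + 1*x + 6*y + 15 is:
H = [[-6, -3], [-3, 6]]
Trace = -6 + 6 = 0
Determinant = -6*6 - (-3)^2 = -45
Discriminant = (0)^2 - 4*-45 = 180.0
Eigenvalues: lambda_1 = -6.7082, lambda_2 = 6.7082
The function is not convex.

0


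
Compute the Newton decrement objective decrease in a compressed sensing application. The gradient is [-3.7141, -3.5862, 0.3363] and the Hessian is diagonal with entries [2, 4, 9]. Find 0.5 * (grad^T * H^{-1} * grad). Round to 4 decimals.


Step 1: H is diagonal, so H^(-1) * g = [-1.8571, -0.8966, 0.0374].
Step 2: g^T H^(-1) g = sum_i g_i^2 / H_ii
  = (-3.7141)^2/2 + (-3.5862)^2/4 + (0.3363)^2/9
  = 6.8973 + 3.2152 + 0.0126 = 10.125
Step 3: Objective decrease = 0.5 * g^T H^(-1) g = 5.0625


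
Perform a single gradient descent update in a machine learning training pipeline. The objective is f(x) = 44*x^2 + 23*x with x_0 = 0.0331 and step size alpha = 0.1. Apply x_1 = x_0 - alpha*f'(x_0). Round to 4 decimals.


We compute the gradient at x_0 and apply the update.
f'(x) = 88*x + 23
f'(0.0331) = 88*0.0331 + 23 = 25.9128
x_1 = 0.0331 - 0.1*25.9128 = -2.5582


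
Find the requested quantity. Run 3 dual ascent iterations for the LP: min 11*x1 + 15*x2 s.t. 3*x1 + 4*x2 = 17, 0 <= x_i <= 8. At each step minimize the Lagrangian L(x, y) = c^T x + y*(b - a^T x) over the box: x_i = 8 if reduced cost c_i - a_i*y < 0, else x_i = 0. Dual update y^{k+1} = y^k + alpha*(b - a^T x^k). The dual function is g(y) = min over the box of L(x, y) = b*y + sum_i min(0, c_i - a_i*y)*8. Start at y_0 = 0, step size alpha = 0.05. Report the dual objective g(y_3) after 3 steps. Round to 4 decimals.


Dual ascent for LP: min 11*x1 + 15*x2, 3*x1 + 4*x2 = 17, 0 <= x_i <= 8
Step 1: y^k = 0.0, reduced costs: (11.0, 15.0)
  x^k = (0.0, 0.0), subgradient = b - a^T x = 17.0
  y^{k+1} = 0.0 + 0.05*17.0 = 0.85
Step 2: y^k = 0.85, reduced costs: (8.45, 11.6)
  x^k = (0.0, 0.0), subgradient = b - a^T x = 17.0
  y^{k+1} = 0.85 + 0.05*17.0 = 1.7
Step 3: y^k = 1.7, reduced costs: (5.9, 8.2)
  x^k = (0.0, 0.0), subgradient = b - a^T x = 17.0
  y^{k+1} = 1.7 + 0.05*17.0 = 2.55
Dual objective at y_3 = 2.55: reduced costs (3.35, 4.8), box minimizer x = (0.0, 0.0)
g(y_3) = b*y + (c1 - a1*y)*x1 + (c2 - a2*y)*x2 = 17*2.55 + 3.35*0.0 + 4.8*0.0 = 43.35 + 0.0 + 0.0 = 43.35


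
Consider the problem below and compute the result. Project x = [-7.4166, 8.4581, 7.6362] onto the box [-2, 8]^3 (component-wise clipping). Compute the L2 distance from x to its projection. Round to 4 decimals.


Project each component onto [-2, 8].
clip(-7.4166) = -2.0, clip(8.4581) = 8.0, clip(7.6362) = 7.6362
Projection = [-2.0, 8.0, 7.6362]
Squared diffs: [29.3396, 0.2099, 0.0]
Distance = sqrt(29.5495) = 5.4359


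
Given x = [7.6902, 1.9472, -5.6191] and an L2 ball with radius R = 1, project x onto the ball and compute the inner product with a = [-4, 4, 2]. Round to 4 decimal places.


Step 1: Compute ||x|| (intermediates to 6 decimals).
||x|| = sqrt(7.6902^2 + 1.9472^2 + (-5.6191)^2) = 9.721371
Step 2: Project.
Since ||x|| > R, scale = R/||x|| = 1/9.721371 = 0.102866, proj(x) = scale * x
proj(x) = [0.79106, 0.200301, -0.578014]
Step 3: Dot product.
a^T * proj(x) = -4*0.79106 + 4*0.200301 + 2*(-0.578014) = -3.5191


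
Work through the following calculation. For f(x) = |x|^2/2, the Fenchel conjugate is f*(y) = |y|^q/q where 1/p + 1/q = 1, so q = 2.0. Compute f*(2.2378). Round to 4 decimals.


The conjugate exponent q satisfies 1/p + 1/q = 1.
p = 2, so q = 2/(2 - 1) = 2.0
|y|^q = 2.2378^2.0 = 5.0077
f*(2.2378) = 5.0077 / 2.0 = 2.5039


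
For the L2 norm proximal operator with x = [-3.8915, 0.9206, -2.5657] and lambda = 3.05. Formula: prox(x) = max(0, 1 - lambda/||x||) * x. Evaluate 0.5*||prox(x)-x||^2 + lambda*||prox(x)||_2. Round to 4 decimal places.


Step 1: Compute ||x||.
||x|| = 4.7512
Step 2: Compute scaling factor.
scale = max(0, 1 - 3.05/4.7512) = 0.3581
Step 3: prox(x) = [-1.3934, 0.3296, -0.9187]
||prox(x)|| = 1.7012
Step 4: Proximal objective.
0.5*||prox-x||^2 = 4.6513
lambda*||prox|| = 5.1887
Total = 9.84


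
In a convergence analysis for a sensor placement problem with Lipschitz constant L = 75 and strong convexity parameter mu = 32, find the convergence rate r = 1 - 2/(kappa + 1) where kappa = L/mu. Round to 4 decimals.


Step 1: Compute the condition number.
kappa = L/mu = 75/32 = 2.3438
Step 2: Compute the convergence rate.
r = 1 - 2/(kappa + 1) = 1 - 2*mu/(L + mu) = (L - mu)/(L + mu) = 43/107 = 0.4019


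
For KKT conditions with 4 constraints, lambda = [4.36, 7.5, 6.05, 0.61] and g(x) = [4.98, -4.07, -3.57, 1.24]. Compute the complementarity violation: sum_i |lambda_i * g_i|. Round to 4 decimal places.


KKT complementary slackness check:
lambda_1 * g_1 = 4.36 * 4.98 = 21.7128
lambda_2 * g_2 = 7.5 * -4.07 = -30.525
lambda_3 * g_3 = 6.05 * -3.57 = -21.5985
lambda_4 * g_4 = 0.61 * 1.24 = 0.7564
Total violation = 21.7128 + 30.525 + 21.5985 + 0.7564 = 74.5927


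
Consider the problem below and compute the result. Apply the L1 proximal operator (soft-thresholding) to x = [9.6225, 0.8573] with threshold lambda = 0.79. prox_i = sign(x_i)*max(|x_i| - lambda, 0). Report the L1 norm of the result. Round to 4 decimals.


Soft-thresholding with lambda = 0.79:
prox(9.6225) = sign(9.6225)*max(|9.6225| - 0.79, 0) = 8.8325
prox(0.8573) = sign(0.8573)*max(|0.8573| - 0.79, 0) = 0.0673
prox(x) = [8.8325, 0.0673]
||prox(x)||_1 = 8.8325 + 0.0673 = 8.8998


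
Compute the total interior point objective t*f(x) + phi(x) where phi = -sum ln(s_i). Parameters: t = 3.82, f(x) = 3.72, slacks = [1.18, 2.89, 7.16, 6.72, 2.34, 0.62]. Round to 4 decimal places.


Step 1: Compute log-barrier.
ln values: [0.1655, 1.0613, 1.9685, 1.9051, 0.8502, -0.478]
phi = -(0.1655 + 1.0613 + 1.9685 + 1.9051 + 0.8502 - 0.478) = -5.4725
Step 2: Compute augmented objective.
t*f(x) = 3.82*3.72 = 14.2104
Total = 14.2104 - 5.4725 = 8.7379


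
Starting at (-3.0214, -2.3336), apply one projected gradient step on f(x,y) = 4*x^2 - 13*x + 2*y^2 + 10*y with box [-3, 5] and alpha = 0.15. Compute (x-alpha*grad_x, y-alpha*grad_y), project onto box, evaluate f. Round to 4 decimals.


Step 1: Compute gradient at (-3.0214, -2.3336).
grad_x = 2*4*-3.0214 - 13 = -37.1712
grad_y = 2*2*-2.3336 + 10 = 0.6656
Step 2: Gradient step.
x_raw = -3.0214 - 0.15*-37.1712 = 2.5543
y_raw = -2.3336 - 0.15*0.6656 = -2.4334
Step 3: Project onto [-3, 5].
x_proj = clip(2.5543) = 2.5543
y_proj = clip(-2.4334) = -2.4334
Step 4: Evaluate f.
f(2.5543, -2.4334) = -19.5994


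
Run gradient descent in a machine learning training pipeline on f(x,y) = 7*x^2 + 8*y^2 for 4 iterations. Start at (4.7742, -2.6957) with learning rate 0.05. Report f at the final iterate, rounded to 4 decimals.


Gradient descent on f(x,y) = 7*x^2 + 8*y^2.
Starting point: (4.7742, -2.6957), alpha = 0.05
Step 1: grad_x = 2*7*4.7742 = 66.8388, grad_y = 2*8*-2.6957 = -43.1312
  x_1 = 4.7742 - 0.05*66.8388 = 1.4323
  y_1 = -2.6957 - 0.05*-43.1312 = -0.5391
Step 2: grad_x = 2*7*1.4323 = 20.0516, grad_y = 2*8*-0.5391 = -8.6262
  x_2 = 1.4323 - 0.05*20.0516 = 0.4297
  y_2 = -0.5391 - 0.05*-8.6262 = -0.1078
Step 3: grad_x = 2*7*0.4297 = 6.0155, grad_y = 2*8*-0.1078 = -1.7252
  x_3 = 0.4297 - 0.05*6.0155 = 0.1289
  y_3 = -0.1078 - 0.05*-1.7252 = -0.0216
Step 4: grad_x = 2*7*0.1289 = 1.8046, grad_y = 2*8*-0.0216 = -0.345
  x_4 = 0.1289 - 0.05*1.8046 = 0.0387
  y_4 = -0.0216 - 0.05*-0.345 = -0.0043
f(0.0387, -0.0043) = 7*0.0387^2 + 8*(-0.0043)^2 = 0.0106
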